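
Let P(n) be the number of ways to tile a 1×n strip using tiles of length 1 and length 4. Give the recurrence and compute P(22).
Condition on the last tile: it has length 1 (leaving a 1×(n-1) strip) or length 4 (leaving a 1×(n-4) strip), so P(n) = P(n-1) + P(n-4) (order-4 linear recurrence).
For 0 ≤ i < 4 only unit tiles fit, so P(i) = 1.
Iterating the recurrence: P(4) = 2, P(5) = 3, P(6) = 4, P(7) = 5, P(8) = 7, P(9) = 10, P(10) = 14, P(11) = 19, P(12) = 26, P(13) = 36, P(14) = 50, P(15) = 69, P(16) = 95, P(17) = 131, P(18) = 181, P(19) = 250, P(20) = 345, P(21) = 476, P(22) = 657.

P(n) = P(n-1) + P(n-4), with P(i) = 1 for 0 ≤ i < 4; P(22) = 657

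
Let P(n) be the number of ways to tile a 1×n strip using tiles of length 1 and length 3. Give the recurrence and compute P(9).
Condition on the last tile: it has length 1 (leaving a 1×(n-1) strip) or length 3 (leaving a 1×(n-3) strip), so P(n) = P(n-1) + P(n-3) (order-3 linear recurrence).
For 0 ≤ i < 3 only unit tiles fit, so P(i) = 1.
Iterating the recurrence: P(3) = 2, P(4) = 3, P(5) = 4, P(6) = 6, P(7) = 9, P(8) = 13, P(9) = 19.

P(n) = P(n-1) + P(n-3), with P(i) = 1 for 0 ≤ i < 3; P(9) = 19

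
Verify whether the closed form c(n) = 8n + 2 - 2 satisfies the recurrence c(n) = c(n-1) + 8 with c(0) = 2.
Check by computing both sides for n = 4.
From the recurrence with c(0) = 2:
  c(0) = 2, c(1) = 10, c(2) = 18, c(3) = 26, c(4) = 34
  so the recurrence gives c(4) = 34.
From the proposed closed form c(n) = 8n + 2 - 2:
  c(4) = 32.
The recurrence gives 34 but the closed form gives 32, so the closed form does not satisfy the recurrence.

No, the closed form is incorrect.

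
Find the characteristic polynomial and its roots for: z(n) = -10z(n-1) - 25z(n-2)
Substitute z(n) = rⁿ and divide through by rⁿ⁻²: r² + 10r + 25 = 0
Factor: (r + 5)² = 0, so r = -5 (double root).
General solution: z(n) = (A + Bn)·(-5)ⁿ

Characteristic: r² + 10r + 25 = 0, Roots: r = -5 (double root)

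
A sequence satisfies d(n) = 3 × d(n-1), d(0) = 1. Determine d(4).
Computing step by step:
d(0) = 1
d(1) = 3 × 1 = 3
d(2) = 3 × 3 = 9
d(3) = 3 × 9 = 27
d(4) = 3 × 27 = 81

81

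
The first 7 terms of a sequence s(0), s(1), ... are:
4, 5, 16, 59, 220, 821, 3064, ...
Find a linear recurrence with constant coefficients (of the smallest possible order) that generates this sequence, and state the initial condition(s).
Look for the lowest-order linear relation among consecutive terms.
Observation: s(n) - 4·s(n-1) - (-1)·s(n-2) = 0 holds for the shown terms, and no order-1 relation s(n) = α·s(n-1) + β fits.
Check at n=3: 4·16 + (-1)·5 = 59. ✓

s(n) = 4s(n-1) - s(n-2), s(0) = 4, s(1) = 5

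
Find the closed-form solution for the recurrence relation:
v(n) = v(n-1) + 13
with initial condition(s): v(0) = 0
Recurrence: v(n) = v(n-1) + 13, initial: v(0) = 0.
Each step adds 13, so v(n) = v(0) + 13n = 13n.

v(n) = 13n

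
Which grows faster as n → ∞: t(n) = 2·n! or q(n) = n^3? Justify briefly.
Comparing growth rates:
Growth-rate hierarchy: log n ≺ any polynomial ≺ any exponential cⁿ (c>1) ≺ n! ≺ nⁿ.
factorial dominates polynomial degree 3 asymptotically.

t(n) grows faster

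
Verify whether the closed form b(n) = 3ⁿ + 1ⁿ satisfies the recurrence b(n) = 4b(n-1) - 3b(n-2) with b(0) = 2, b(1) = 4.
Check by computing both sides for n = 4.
From the recurrence with b(0) = 2, b(1) = 4:
  b(0) = 2, b(1) = 4, b(2) = 10, b(3) = 28, b(4) = 82
  so the recurrence gives b(4) = 82.
From the proposed closed form b(n) = 3ⁿ + 1ⁿ:
  b(4) = 82.
Both sides give 82 at n = 4, and the initial condition(s) match, so the closed form is consistent.

Yes, the closed form is correct.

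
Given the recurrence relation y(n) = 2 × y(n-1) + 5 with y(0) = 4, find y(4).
Computing step by step:
y(0) = 4
y(1) = 2 × 4 + 5 = 13
y(2) = 2 × 13 + 5 = 31
y(3) = 2 × 31 + 5 = 67
y(4) = 2 × 67 + 5 = 139

139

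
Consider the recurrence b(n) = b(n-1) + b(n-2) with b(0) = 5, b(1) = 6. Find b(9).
Computing the sequence terms:
5, 6, 11, 17, 28, 45, 73, 118, 191, 309

309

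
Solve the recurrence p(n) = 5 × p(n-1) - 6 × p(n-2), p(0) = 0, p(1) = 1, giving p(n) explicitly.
Recurrence: p(n) = 5 × p(n-1) - 6 × p(n-2), initial: p(0) = 0, p(1) = 1.
Characteristic equation: r² - 5r + 6 = 0, which factors as (r - 3)(r - 2) = 0, so r = 3, 2. General solution p(n) = A·3ⁿ + B·2ⁿ. From p(0) = 0: A + B = 0. From p(1) = 1: 3A + 2B = 1. Solving gives A = 1, B = -1.

p(n) = 3ⁿ - 2ⁿ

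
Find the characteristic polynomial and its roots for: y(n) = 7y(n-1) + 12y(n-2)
Substitute y(n) = rⁿ and divide through by rⁿ⁻²: r² - 7r - 12 = 0
Discriminant: 7² + 4·12 = 97, not a perfect square, so by the quadratic formula r = (7 ± √97)/2.
General solution: y(n) = A·r₁ⁿ + B·r₂ⁿ where r₁,r₂ = (7 ± √97)/2

Characteristic: r² - 7r - 12 = 0, Roots: r = (7 ± √97)/2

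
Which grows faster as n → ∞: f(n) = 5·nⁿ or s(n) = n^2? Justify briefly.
Comparing growth rates:
Growth-rate hierarchy: log n ≺ any polynomial ≺ any exponential cⁿ (c>1) ≺ n! ≺ nⁿ.
super-exponential nⁿ dominates polynomial degree 2 asymptotically.

f(n) grows faster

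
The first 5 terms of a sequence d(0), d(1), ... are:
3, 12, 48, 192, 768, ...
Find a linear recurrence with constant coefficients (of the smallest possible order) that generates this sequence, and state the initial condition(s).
Look for the lowest-order linear relation among consecutive terms.
Observation: each term is 4× the previous.
Check at n=2: 4·12 = 48. ✓

d(n) = 4 × d(n-1), d(0) = 3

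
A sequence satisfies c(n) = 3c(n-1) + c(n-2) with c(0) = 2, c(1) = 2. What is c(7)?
Computing the sequence terms:
2, 2, 8, 26, 86, 284, 938, 3098

3098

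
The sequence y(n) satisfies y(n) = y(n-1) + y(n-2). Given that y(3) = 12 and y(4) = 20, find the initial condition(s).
Work backwards using y(k) = y(k+2) - y(k+1):
y(2) = y(4) - y(3) = 20 - 12 = 8
y(1) = y(3) - y(2) = 12 - 8 = 4
y(0) = y(2) - y(1) = 8 - 4 = 4

y(0) = 4, y(1) = 4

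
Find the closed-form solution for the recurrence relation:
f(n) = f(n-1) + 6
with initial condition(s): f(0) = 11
Recurrence: f(n) = f(n-1) + 6, initial: f(0) = 11.
Each step adds 6, so f(n) = f(0) + 6n = 6n + 11.

f(n) = 6n + 11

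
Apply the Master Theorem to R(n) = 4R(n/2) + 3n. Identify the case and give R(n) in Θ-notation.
Master Theorem template: R(n) = a·R(n/b) + f(n).
Here: a=4, b=2, f(n)=3n
Compute log_b(a) = log_2(4) = 2.
f(n) = 3n = O(n^(2-ε)) with ε = 1. Case 1: R(n) = Θ(n^log_b(a)) = Θ(n^2).

Case 1: R(n) = Θ(n^2)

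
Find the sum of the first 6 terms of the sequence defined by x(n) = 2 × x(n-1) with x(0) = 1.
Computing the sequence terms: 1, 2, 4, 8, 16, 32
Adding these values together:

63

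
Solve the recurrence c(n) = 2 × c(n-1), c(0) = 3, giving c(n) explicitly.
Recurrence: c(n) = 2 × c(n-1), initial: c(0) = 3.
Each term is 2 times the previous, so this is geometric with ratio 2. After n steps: c(n) = c(0)·2ⁿ = 3·2ⁿ.

c(n) = 3·2ⁿ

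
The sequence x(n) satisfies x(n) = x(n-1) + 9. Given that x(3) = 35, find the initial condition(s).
x(3) = x(0) + 3·9, so x(0) = 35 - 27 = 8.

x(0) = 8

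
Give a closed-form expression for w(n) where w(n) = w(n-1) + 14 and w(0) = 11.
Recurrence: w(n) = w(n-1) + 14, initial: w(0) = 11.
Each step adds 14, so w(n) = w(0) + 14n = 14n + 11.

w(n) = 14n + 11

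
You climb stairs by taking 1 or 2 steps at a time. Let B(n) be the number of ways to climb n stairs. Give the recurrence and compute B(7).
Condition on the size of the last step (1 to 2): before it there were n-1, …, n-2 stairs climbed, and these cases are disjoint, so B(n) = B(n-1) + B(n-2) (Fibonacci-type sequence).
Initial conditions by direct count (compositions of i into parts ≤ 2): B(1) = 1; B(2) = 2.
Iterating the recurrence: B(3) = 3, B(4) = 5, B(5) = 8, B(6) = 13, B(7) = 21.

B(n) = B(n-1) + B(n-2), B(1) = 1, B(2) = 2; B(7) = 21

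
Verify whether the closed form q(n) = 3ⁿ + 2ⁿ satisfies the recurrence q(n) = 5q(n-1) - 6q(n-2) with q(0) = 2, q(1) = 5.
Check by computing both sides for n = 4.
From the recurrence with q(0) = 2, q(1) = 5:
  q(0) = 2, q(1) = 5, q(2) = 13, q(3) = 35, q(4) = 97
  so the recurrence gives q(4) = 97.
From the proposed closed form q(n) = 3ⁿ + 2ⁿ:
  q(4) = 97.
Both sides give 97 at n = 4, and the initial condition(s) match, so the closed form is consistent.

Yes, the closed form is correct.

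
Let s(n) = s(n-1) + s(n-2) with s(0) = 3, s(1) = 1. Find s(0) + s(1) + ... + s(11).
Computing the sequence terms: 3, 1, 4, 5, 9, 14, 23, 37, 60, 97, 157, 254
Adding these values together:

664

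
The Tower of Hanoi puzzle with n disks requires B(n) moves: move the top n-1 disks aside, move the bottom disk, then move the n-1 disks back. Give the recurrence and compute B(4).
Moving n disks = move the top n-1 disks aside (B(n-1) moves) + move the largest disk (1 move) + move the n-1 disks back on top (B(n-1) moves), so B(n) = 2B(n-1) + 1, with B(1) = 1 (a single disk takes one move).
First terms: 1, 3, 7, 15, … — each is one less than a power of 2. Indeed B(n) + 1 = 2(B(n-1) + 1) with B(1) + 1 = 2, so B(n) + 1 = 2ⁿ and B(n) = 2ⁿ - 1.
Hence B(4) = 2^4 - 1 = 16 - 1 = 15.

B(n) = 2B(n-1) + 1, B(1) = 1; B(4) = 15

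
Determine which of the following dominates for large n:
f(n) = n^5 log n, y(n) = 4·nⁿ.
Comparing growth rates:
Growth-rate hierarchy: log n ≺ any polynomial ≺ any exponential cⁿ (c>1) ≺ n! ≺ nⁿ.
super-exponential nⁿ dominates polynomial degree 5 (with log factor) asymptotically.

y(n) grows faster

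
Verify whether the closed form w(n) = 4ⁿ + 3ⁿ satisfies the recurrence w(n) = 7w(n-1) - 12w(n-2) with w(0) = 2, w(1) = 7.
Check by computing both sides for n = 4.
From the recurrence with w(0) = 2, w(1) = 7:
  w(0) = 2, w(1) = 7, w(2) = 25, w(3) = 91, w(4) = 337
  so the recurrence gives w(4) = 337.
From the proposed closed form w(n) = 4ⁿ + 3ⁿ:
  w(4) = 337.
Both sides give 337 at n = 4, and the initial condition(s) match, so the closed form is consistent.

Yes, the closed form is correct.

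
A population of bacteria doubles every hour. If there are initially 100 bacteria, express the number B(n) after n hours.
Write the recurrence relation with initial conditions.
Each hour multiplies the count by 2, so the count after n hours depends only on the count after n-1 hours: B(n) = 2 × B(n-1). The starting count gives B(0) = 100.
Unrolling n times gives the closed form B(n) = 100 × 2ⁿ.

B(n) = 2 × B(n-1), B(0) = 100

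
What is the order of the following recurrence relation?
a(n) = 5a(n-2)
The order is the largest lag k for which a(n-k) appears. Here the deepest term is a(n-2), so the order is 2.

Order 2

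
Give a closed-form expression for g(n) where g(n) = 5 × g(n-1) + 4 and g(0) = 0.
Recurrence: g(n) = 5 × g(n-1) + 4, initial: g(0) = 0.
Try g(n) = A·5ⁿ + C. Substituting: A·5ⁿ + C = 5(A·5ⁿ⁻¹ + C) + 4 = A·5ⁿ + 5C + 4, so C = 5C + 4, giving C = -1. Then g(0) = A - 1 = 0 gives A = 1.

g(n) = 5ⁿ - 1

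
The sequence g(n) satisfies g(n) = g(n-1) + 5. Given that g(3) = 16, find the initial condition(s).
g(3) = g(0) + 3·5, so g(0) = 16 - 15 = 1.

g(0) = 1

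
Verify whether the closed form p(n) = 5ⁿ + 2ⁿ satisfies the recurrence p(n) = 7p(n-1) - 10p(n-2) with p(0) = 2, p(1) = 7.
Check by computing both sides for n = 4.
From the recurrence with p(0) = 2, p(1) = 7:
  p(0) = 2, p(1) = 7, p(2) = 29, p(3) = 133, p(4) = 641
  so the recurrence gives p(4) = 641.
From the proposed closed form p(n) = 5ⁿ + 2ⁿ:
  p(4) = 641.
Both sides give 641 at n = 4, and the initial condition(s) match, so the closed form is consistent.

Yes, the closed form is correct.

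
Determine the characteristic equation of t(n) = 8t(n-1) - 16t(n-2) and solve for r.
Substitute t(n) = rⁿ and divide through by rⁿ⁻²: r² - 8r + 16 = 0
Factor: (r - 4)² = 0, so r = 4 (double root).
General solution: t(n) = (A + Bn)·4ⁿ

Characteristic: r² - 8r + 16 = 0, Roots: r = 4 (double root)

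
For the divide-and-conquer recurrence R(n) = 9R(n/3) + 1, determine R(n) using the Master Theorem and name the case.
Master Theorem template: R(n) = a·R(n/b) + f(n).
Here: a=9, b=3, f(n)=1
Compute log_b(a) = log_3(9) = 2.
f(n) = 1 = O(n^(2-ε)) with ε = 2. Case 1: R(n) = Θ(n^log_b(a)) = Θ(n^2).

Case 1: R(n) = Θ(n^2)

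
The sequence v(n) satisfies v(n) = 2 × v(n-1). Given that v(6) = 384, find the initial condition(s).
In general v(n) = 2ⁿ · v(0). At n = 6: v(0) = v(6) / 2^6 = 384 / 64 = 6.

v(0) = 6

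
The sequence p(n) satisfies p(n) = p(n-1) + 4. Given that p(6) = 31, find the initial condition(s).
p(6) = p(0) + 6·4, so p(0) = 31 - 24 = 7.

p(0) = 7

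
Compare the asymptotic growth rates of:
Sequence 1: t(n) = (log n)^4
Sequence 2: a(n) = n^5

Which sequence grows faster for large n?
Comparing growth rates:
Growth-rate hierarchy: log n ≺ any polynomial ≺ any exponential cⁿ (c>1) ≺ n! ≺ nⁿ.
polynomial degree 5 dominates polylogarithmic (log n)^4 asymptotically.

a(n) grows faster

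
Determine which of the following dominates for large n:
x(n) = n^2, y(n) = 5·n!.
Comparing growth rates:
Growth-rate hierarchy: log n ≺ any polynomial ≺ any exponential cⁿ (c>1) ≺ n! ≺ nⁿ.
factorial dominates polynomial degree 2 asymptotically.

y(n) grows faster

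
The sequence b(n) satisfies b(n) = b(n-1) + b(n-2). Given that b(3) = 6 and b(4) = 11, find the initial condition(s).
Work backwards using b(k) = b(k+2) - b(k+1):
b(2) = b(4) - b(3) = 11 - 6 = 5
b(1) = b(3) - b(2) = 6 - 5 = 1
b(0) = b(2) - b(1) = 5 - 1 = 4

b(0) = 4, b(1) = 1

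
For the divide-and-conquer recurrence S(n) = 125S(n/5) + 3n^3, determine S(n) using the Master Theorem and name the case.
Master Theorem template: S(n) = a·S(n/b) + f(n).
Here: a=125, b=5, f(n)=3n^3
Compute log_b(a) = log_5(125) = 3.
f(n) = 3n^3 = Θ(n^3). Case 2: S(n) = Θ(n^3 log n).

Case 2: S(n) = Θ(n^3 log n)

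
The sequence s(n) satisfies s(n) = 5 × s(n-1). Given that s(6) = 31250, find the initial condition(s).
In general s(n) = 5ⁿ · s(0). At n = 6: s(0) = s(6) / 5^6 = 31250 / 15625 = 2.

s(0) = 2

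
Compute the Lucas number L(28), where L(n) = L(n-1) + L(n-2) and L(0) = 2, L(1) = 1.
Computing the sequence terms:
2, 1, 3, 4, 7, 11, 18, 29, 47, 76, 123, 199, 322, 521, 843, 1364, 2207, 3571, 5778, 9349, 15127, 24476, 39603, 64079, 103682, 167761, 271443, 439204, 710647

710647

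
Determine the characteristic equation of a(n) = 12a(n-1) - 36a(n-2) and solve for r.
Substitute a(n) = rⁿ and divide through by rⁿ⁻²: r² - 12r + 36 = 0
Factor: (r - 6)² = 0, so r = 6 (double root).
General solution: a(n) = (A + Bn)·6ⁿ

Characteristic: r² - 12r + 36 = 0, Roots: r = 6 (double root)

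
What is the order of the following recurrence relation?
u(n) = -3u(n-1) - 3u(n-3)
The order is the largest lag k for which u(n-k) appears. Here the deepest term is u(n-3), so the order is 3.

Order 3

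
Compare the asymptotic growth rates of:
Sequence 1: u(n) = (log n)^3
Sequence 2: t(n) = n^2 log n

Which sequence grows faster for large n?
Comparing growth rates:
Growth-rate hierarchy: log n ≺ any polynomial ≺ any exponential cⁿ (c>1) ≺ n! ≺ nⁿ.
polynomial degree 2 (with log factor) dominates polylogarithmic (log n)^3 asymptotically.

t(n) grows faster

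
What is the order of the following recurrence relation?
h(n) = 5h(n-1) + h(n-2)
The order is the largest lag k for which h(n-k) appears. Here the deepest term is h(n-2), so the order is 2.

Order 2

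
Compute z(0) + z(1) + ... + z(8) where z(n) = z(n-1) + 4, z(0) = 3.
Computing the sequence terms: 3, 7, 11, 15, 19, 23, 27, 31, 35
Adding these values together:

171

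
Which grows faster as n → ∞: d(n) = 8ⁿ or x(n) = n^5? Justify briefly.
Comparing growth rates:
Growth-rate hierarchy: log n ≺ any polynomial ≺ any exponential cⁿ (c>1) ≺ n! ≺ nⁿ.
exponential base 8 dominates polynomial degree 5 asymptotically.

d(n) grows faster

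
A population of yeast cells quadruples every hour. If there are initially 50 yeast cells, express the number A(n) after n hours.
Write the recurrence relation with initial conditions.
Each hour multiplies the count by 4, so the count after n hours depends only on the count after n-1 hours: A(n) = 4 × A(n-1). The starting count gives A(0) = 50.
Unrolling n times gives the closed form A(n) = 50 × 4ⁿ.

A(n) = 4 × A(n-1), A(0) = 50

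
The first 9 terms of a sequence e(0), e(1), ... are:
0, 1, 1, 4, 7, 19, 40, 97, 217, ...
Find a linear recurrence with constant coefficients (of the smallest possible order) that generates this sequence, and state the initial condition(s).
Look for the lowest-order linear relation among consecutive terms.
Observation: e(n) - 1·e(n-1) - (3)·e(n-2) = 0 holds for the shown terms, and no order-1 relation e(n) = α·e(n-1) + β fits.
Check at n=3: 1·1 + (3)·1 = 4. ✓

e(n) = e(n-1) + 3e(n-2), e(0) = 0, e(1) = 1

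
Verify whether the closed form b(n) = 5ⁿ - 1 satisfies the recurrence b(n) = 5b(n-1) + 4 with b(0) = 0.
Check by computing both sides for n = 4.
From the recurrence with b(0) = 0:
  b(0) = 0, b(1) = 4, b(2) = 24, b(3) = 124, b(4) = 624
  so the recurrence gives b(4) = 624.
From the proposed closed form b(n) = 5ⁿ - 1:
  b(4) = 624.
Both sides give 624 at n = 4, and the initial condition(s) match, so the closed form is consistent.

Yes, the closed form is correct.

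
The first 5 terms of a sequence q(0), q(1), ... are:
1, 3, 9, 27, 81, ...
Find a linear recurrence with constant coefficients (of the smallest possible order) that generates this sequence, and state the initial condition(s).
Look for the lowest-order linear relation among consecutive terms.
Observation: each term is 3× the previous.
Check at n=2: 3·3 = 9. ✓

q(n) = 3 × q(n-1), q(0) = 1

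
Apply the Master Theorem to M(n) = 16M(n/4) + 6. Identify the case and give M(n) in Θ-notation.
Master Theorem template: M(n) = a·M(n/b) + f(n).
Here: a=16, b=4, f(n)=6
Compute log_b(a) = log_4(16) = 2.
f(n) = 6 = O(n^(2-ε)) with ε = 2. Case 1: M(n) = Θ(n^log_b(a)) = Θ(n^2).

Case 1: M(n) = Θ(n^2)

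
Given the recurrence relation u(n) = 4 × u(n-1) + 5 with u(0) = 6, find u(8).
Computing step by step:
u(0) = 6
u(1) = 4 × 6 + 5 = 29
u(2) = 4 × 29 + 5 = 121
u(3) = 4 × 121 + 5 = 489
u(4) = 4 × 489 + 5 = 1961
u(5) = 4 × 1961 + 5 = 7849
u(6) = 4 × 7849 + 5 = 31401
u(7) = 4 × 31401 + 5 = 125609
u(8) = 4 × 125609 + 5 = 502441

502441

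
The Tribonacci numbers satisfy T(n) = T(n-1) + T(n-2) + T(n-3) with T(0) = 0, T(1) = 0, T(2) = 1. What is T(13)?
Computing the sequence terms:
0, 0, 1, 1, 2, 4, 7, 13, 24, 44, 81, 149, 274, 504

504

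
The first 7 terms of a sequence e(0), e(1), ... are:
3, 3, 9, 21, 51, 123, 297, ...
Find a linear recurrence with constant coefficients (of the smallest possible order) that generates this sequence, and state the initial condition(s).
Look for the lowest-order linear relation among consecutive terms.
Observation: e(n) - 2·e(n-1) - (1)·e(n-2) = 0 holds for the shown terms, and no order-1 relation e(n) = α·e(n-1) + β fits.
Check at n=3: 2·9 + (1)·3 = 21. ✓

e(n) = 2e(n-1) + e(n-2), e(0) = 3, e(1) = 3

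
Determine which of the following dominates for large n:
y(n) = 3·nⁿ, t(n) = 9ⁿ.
Comparing growth rates:
Growth-rate hierarchy: log n ≺ any polynomial ≺ any exponential cⁿ (c>1) ≺ n! ≺ nⁿ.
super-exponential nⁿ dominates exponential base 9 asymptotically.

y(n) grows faster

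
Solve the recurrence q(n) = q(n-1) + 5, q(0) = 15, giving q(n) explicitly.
Recurrence: q(n) = q(n-1) + 5, initial: q(0) = 15.
Each step adds 5, so q(n) = q(0) + 5n = 5n + 15.

q(n) = 5n + 15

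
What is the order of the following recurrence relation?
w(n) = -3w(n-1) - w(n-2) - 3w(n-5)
The order is the largest lag k for which w(n-k) appears. Here the deepest term is w(n-5), so the order is 5.

Order 5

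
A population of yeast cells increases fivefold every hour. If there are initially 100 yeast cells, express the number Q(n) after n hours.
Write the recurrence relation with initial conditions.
Each hour multiplies the count by 5, so the count after n hours depends only on the count after n-1 hours: Q(n) = 5 × Q(n-1). The starting count gives Q(0) = 100.
Unrolling n times gives the closed form Q(n) = 100 × 5ⁿ.

Q(n) = 5 × Q(n-1), Q(0) = 100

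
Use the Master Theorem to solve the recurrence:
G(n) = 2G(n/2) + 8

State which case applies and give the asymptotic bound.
Master Theorem template: G(n) = a·G(n/b) + f(n).
Here: a=2, b=2, f(n)=8
Compute log_b(a) = log_2(2) = 1.
f(n) = 8 = O(n^(1-ε)) with ε = 1. Case 1: G(n) = Θ(n^log_b(a)) = Θ(n).

Case 1: G(n) = Θ(n)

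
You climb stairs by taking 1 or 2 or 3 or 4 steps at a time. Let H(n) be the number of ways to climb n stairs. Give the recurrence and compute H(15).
Condition on the size of the last step (1 to 4): before it there were n-1, …, n-4 stairs climbed, and these cases are disjoint, so H(n) = H(n-1) + H(n-2) + H(n-3) + H(n-4) (order-4 linear recurrence).
Initial conditions by direct count (compositions of i into parts ≤ 4): H(1) = 1; H(2) = 2; H(3) = 4; H(4) = 8.
Iterating the recurrence: H(5) = 15, H(6) = 29, H(7) = 56, H(8) = 108, H(9) = 208, H(10) = 401, H(11) = 773, H(12) = 1490, H(13) = 2872, H(14) = 5536, H(15) = 10671.

H(n) = H(n-1) + H(n-2) + H(n-3) + H(n-4), H(1) = 1, H(2) = 2, H(3) = 4, H(4) = 8; H(15) = 10671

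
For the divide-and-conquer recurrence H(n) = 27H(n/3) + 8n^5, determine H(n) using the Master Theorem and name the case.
Master Theorem template: H(n) = a·H(n/b) + f(n).
Here: a=27, b=3, f(n)=8n^5
Compute log_b(a) = log_3(27) = 3.
f(n) = 8n^5 = Ω(n^(3+ε)) with ε = 2, and the regularity condition holds (a·f(n/b) = (a/b^5)·f(n) with a/b^5 = 3^-2 < 1). Case 3: H(n) = Θ(f(n)) = Θ(n^5).

Case 3: H(n) = Θ(n^5)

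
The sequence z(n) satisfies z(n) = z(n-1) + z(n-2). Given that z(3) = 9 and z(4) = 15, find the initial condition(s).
Work backwards using z(k) = z(k+2) - z(k+1):
z(2) = z(4) - z(3) = 15 - 9 = 6
z(1) = z(3) - z(2) = 9 - 6 = 3
z(0) = z(2) - z(1) = 6 - 3 = 3

z(0) = 3, z(1) = 3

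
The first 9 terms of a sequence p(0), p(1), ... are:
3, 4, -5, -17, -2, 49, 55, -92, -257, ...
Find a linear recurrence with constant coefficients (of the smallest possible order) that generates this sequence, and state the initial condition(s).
Look for the lowest-order linear relation among consecutive terms.
Observation: p(n) - 1·p(n-1) - (-3)·p(n-2) = 0 holds for the shown terms, and no order-1 relation p(n) = α·p(n-1) + β fits.
Check at n=3: 1·-5 + (-3)·4 = -17. ✓

p(n) = p(n-1) - 3p(n-2), p(0) = 3, p(1) = 4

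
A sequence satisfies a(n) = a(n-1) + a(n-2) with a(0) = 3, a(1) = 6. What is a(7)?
Computing the sequence terms:
3, 6, 9, 15, 24, 39, 63, 102

102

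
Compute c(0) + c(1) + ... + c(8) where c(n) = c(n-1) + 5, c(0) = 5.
Computing the sequence terms: 5, 10, 15, 20, 25, 30, 35, 40, 45
Adding these values together:

225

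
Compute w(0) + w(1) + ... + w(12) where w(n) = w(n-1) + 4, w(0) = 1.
Computing the sequence terms: 1, 5, 9, 13, 17, 21, 25, 29, 33, 37, 41, 45, 49
Adding these values together:

325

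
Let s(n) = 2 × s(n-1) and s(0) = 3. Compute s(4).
Computing step by step:
s(0) = 3
s(1) = 2 × 3 = 6
s(2) = 2 × 6 = 12
s(3) = 2 × 12 = 24
s(4) = 2 × 24 = 48

48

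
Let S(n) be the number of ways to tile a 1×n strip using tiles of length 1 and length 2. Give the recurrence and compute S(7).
Condition on the last tile: it has length 1 (leaving a 1×(n-1) strip) or length 2 (leaving a 1×(n-2) strip), so S(n) = S(n-1) + S(n-2) (order-2 linear recurrence).
For 0 ≤ i < 2 only unit tiles fit, so S(i) = 1.
Iterating the recurrence: S(2) = 2, S(3) = 3, S(4) = 5, S(5) = 8, S(6) = 13, S(7) = 21.

S(n) = S(n-1) + S(n-2), with S(i) = 1 for 0 ≤ i < 2; S(7) = 21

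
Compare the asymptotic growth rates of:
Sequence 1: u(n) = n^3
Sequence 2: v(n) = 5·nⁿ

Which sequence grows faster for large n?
Comparing growth rates:
Growth-rate hierarchy: log n ≺ any polynomial ≺ any exponential cⁿ (c>1) ≺ n! ≺ nⁿ.
super-exponential nⁿ dominates polynomial degree 3 asymptotically.

v(n) grows faster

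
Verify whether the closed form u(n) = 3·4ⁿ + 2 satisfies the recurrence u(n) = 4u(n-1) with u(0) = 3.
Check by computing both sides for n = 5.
From the recurrence with u(0) = 3:
  u(0) = 3, u(1) = 12, u(2) = 48, u(3) = 192, u(4) = 768, u(5) = 3072
  so the recurrence gives u(5) = 3072.
From the proposed closed form u(n) = 3·4ⁿ + 2:
  u(5) = 3074.
The recurrence gives 3072 but the closed form gives 3074, so the closed form does not satisfy the recurrence.

No, the closed form is incorrect.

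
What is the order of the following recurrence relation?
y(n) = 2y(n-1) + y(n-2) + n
The order is the largest lag k for which y(n-k) appears. Here the deepest term is y(n-2) (the n term is non-homogeneous and does not affect the order), so the order is 2.

Order 2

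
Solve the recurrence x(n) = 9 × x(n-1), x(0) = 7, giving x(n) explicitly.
Recurrence: x(n) = 9 × x(n-1), initial: x(0) = 7.
Each term is 9 times the previous, so this is geometric with ratio 9. After n steps: x(n) = x(0)·9ⁿ = 7·9ⁿ.

x(n) = 7·9ⁿ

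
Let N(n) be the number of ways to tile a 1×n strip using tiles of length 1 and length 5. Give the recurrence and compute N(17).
Condition on the last tile: it has length 1 (leaving a 1×(n-1) strip) or length 5 (leaving a 1×(n-5) strip), so N(n) = N(n-1) + N(n-5) (order-5 linear recurrence).
For 0 ≤ i < 5 only unit tiles fit, so N(i) = 1.
Iterating the recurrence: N(5) = 2, N(6) = 3, N(7) = 4, N(8) = 5, N(9) = 6, N(10) = 8, N(11) = 11, N(12) = 15, N(13) = 20, N(14) = 26, N(15) = 34, N(16) = 45, N(17) = 60.

N(n) = N(n-1) + N(n-5), with N(i) = 1 for 0 ≤ i < 5; N(17) = 60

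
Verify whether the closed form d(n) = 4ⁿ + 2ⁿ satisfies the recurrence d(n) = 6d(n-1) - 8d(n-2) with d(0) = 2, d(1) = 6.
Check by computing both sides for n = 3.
From the recurrence with d(0) = 2, d(1) = 6:
  d(0) = 2, d(1) = 6, d(2) = 20, d(3) = 72
  so the recurrence gives d(3) = 72.
From the proposed closed form d(n) = 4ⁿ + 2ⁿ:
  d(3) = 72.
Both sides give 72 at n = 3, and the initial condition(s) match, so the closed form is consistent.

Yes, the closed form is correct.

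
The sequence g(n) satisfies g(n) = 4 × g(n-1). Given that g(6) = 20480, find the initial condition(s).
In general g(n) = 4ⁿ · g(0). At n = 6: g(0) = g(6) / 4^6 = 20480 / 4096 = 5.

g(0) = 5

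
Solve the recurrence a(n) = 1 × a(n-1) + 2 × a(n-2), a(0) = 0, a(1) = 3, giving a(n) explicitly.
Recurrence: a(n) = 1 × a(n-1) + 2 × a(n-2), initial: a(0) = 0, a(1) = 3.
Characteristic equation: r² - 1r - 2 = 0, which factors as (r - 2)(r + 1) = 0, so r = 2, -1. General solution a(n) = A·2ⁿ + B·(-1)ⁿ. From a(0) = 0: A + B = 0. From a(1) = 3: 2A - 1B = 3. Solving gives A = 1, B = -1.

a(n) = 2ⁿ - (-1)ⁿ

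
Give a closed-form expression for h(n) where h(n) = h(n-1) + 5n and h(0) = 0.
Recurrence: h(n) = h(n-1) + 5n, initial: h(0) = 0.
Telescoping: h(n) = h(0) + 5·Σᵢ₌₁ⁿ i = 0 + 5·n(n+1)/2.

h(n) = 5·n(n+1)/2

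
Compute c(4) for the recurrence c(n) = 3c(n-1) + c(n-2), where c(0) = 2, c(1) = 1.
Computing the sequence terms:
2, 1, 5, 16, 53

53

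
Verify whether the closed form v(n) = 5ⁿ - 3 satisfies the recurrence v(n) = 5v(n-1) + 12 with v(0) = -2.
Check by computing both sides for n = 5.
From the recurrence with v(0) = -2:
  v(0) = -2, v(1) = 2, v(2) = 22, v(3) = 122, v(4) = 622, v(5) = 3122
  so the recurrence gives v(5) = 3122.
From the proposed closed form v(n) = 5ⁿ - 3:
  v(5) = 3122.
Both sides give 3122 at n = 5, and the initial condition(s) match, so the closed form is consistent.

Yes, the closed form is correct.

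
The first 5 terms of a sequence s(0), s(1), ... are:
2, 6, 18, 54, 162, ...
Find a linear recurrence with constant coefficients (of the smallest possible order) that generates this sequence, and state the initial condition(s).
Look for the lowest-order linear relation among consecutive terms.
Observation: each term is 3× the previous.
Check at n=2: 3·6 = 18. ✓

s(n) = 3 × s(n-1), s(0) = 2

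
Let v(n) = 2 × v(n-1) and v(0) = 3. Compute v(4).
Computing step by step:
v(0) = 3
v(1) = 2 × 3 = 6
v(2) = 2 × 6 = 12
v(3) = 2 × 12 = 24
v(4) = 2 × 24 = 48

48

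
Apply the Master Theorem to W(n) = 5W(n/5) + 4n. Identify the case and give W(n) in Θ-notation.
Master Theorem template: W(n) = a·W(n/b) + f(n).
Here: a=5, b=5, f(n)=4n
Compute log_b(a) = log_5(5) = 1.
f(n) = 4n = Θ(n). Case 2: W(n) = Θ(n log n).

Case 2: W(n) = Θ(n log n)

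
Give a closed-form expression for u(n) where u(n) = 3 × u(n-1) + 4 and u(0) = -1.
Recurrence: u(n) = 3 × u(n-1) + 4, initial: u(0) = -1.
Try u(n) = A·3ⁿ + C. Substituting: A·3ⁿ + C = 3(A·3ⁿ⁻¹ + C) + 4 = A·3ⁿ + 3C + 4, so C = 3C + 4, giving C = -2. Then u(0) = A - 2 = -1 gives A = 1.

u(n) = 3ⁿ - 2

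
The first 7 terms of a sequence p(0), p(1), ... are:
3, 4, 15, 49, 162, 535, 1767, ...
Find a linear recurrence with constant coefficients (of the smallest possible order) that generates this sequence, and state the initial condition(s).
Look for the lowest-order linear relation among consecutive terms.
Observation: p(n) - 3·p(n-1) - (1)·p(n-2) = 0 holds for the shown terms, and no order-1 relation p(n) = α·p(n-1) + β fits.
Check at n=3: 3·15 + (1)·4 = 49. ✓

p(n) = 3p(n-1) + p(n-2), p(0) = 3, p(1) = 4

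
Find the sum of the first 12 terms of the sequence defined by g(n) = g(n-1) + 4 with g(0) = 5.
Computing the sequence terms: 5, 9, 13, 17, 21, 25, 29, 33, 37, 41, 45, 49
Adding these values together:

324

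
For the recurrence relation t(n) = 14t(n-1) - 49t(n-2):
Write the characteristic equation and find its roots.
Substitute t(n) = rⁿ and divide through by rⁿ⁻²: r² - 14r + 49 = 0
Factor: (r - 7)² = 0, so r = 7 (double root).
General solution: t(n) = (A + Bn)·7ⁿ

Characteristic: r² - 14r + 49 = 0, Roots: r = 7 (double root)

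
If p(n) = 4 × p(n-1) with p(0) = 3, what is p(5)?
Computing step by step:
p(0) = 3
p(1) = 4 × 3 = 12
p(2) = 4 × 12 = 48
p(3) = 4 × 48 = 192
p(4) = 4 × 192 = 768
p(5) = 4 × 768 = 3072

3072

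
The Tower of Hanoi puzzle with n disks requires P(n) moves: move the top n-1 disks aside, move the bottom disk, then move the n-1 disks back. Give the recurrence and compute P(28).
Moving n disks = move the top n-1 disks aside (P(n-1) moves) + move the largest disk (1 move) + move the n-1 disks back on top (P(n-1) moves), so P(n) = 2P(n-1) + 1, with P(1) = 1 (a single disk takes one move).
First terms: 1, 3, 7, 15, 31, 63, … — each is one less than a power of 2. Indeed P(n) + 1 = 2(P(n-1) + 1) with P(1) + 1 = 2, so P(n) + 1 = 2ⁿ and P(n) = 2ⁿ - 1.
Hence P(28) = 2^28 - 1 = 268435456 - 1 = 268435455.

P(n) = 2P(n-1) + 1, P(1) = 1; P(28) = 268435455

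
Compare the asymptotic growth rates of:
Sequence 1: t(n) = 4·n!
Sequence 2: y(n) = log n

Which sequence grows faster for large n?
Comparing growth rates:
Growth-rate hierarchy: log n ≺ any polynomial ≺ any exponential cⁿ (c>1) ≺ n! ≺ nⁿ.
factorial dominates logarithmic asymptotically.

t(n) grows faster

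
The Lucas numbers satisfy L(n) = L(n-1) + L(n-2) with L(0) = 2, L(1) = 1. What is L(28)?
Computing the sequence terms:
2, 1, 3, 4, 7, 11, 18, 29, 47, 76, 123, 199, 322, 521, 843, 1364, 2207, 3571, 5778, 9349, 15127, 24476, 39603, 64079, 103682, 167761, 271443, 439204, 710647

710647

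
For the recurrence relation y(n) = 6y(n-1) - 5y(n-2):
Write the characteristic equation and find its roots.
Substitute y(n) = rⁿ and divide through by rⁿ⁻²: r² - 6r + 5 = 0
Factor: (r - 5)(r - 1) = 0, so r = 5, 1.
General solution: y(n) = A·5ⁿ + B·1ⁿ

Characteristic: r² - 6r + 5 = 0, Roots: r = 5, 1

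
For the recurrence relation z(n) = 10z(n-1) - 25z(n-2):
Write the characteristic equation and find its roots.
Substitute z(n) = rⁿ and divide through by rⁿ⁻²: r² - 10r + 25 = 0
Factor: (r - 5)² = 0, so r = 5 (double root).
General solution: z(n) = (A + Bn)·5ⁿ

Characteristic: r² - 10r + 25 = 0, Roots: r = 5 (double root)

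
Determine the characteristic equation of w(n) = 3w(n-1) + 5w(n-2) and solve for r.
Substitute w(n) = rⁿ and divide through by rⁿ⁻²: r² - 3r - 5 = 0
Discriminant: 3² + 4·5 = 29, not a perfect square, so by the quadratic formula r = (3 ± √29)/2.
General solution: w(n) = A·r₁ⁿ + B·r₂ⁿ where r₁,r₂ = (3 ± √29)/2

Characteristic: r² - 3r - 5 = 0, Roots: r = (3 ± √29)/2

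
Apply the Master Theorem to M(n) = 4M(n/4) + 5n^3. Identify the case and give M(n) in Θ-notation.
Master Theorem template: M(n) = a·M(n/b) + f(n).
Here: a=4, b=4, f(n)=5n^3
Compute log_b(a) = log_4(4) = 1.
f(n) = 5n^3 = Ω(n^(1+ε)) with ε = 2, and the regularity condition holds (a·f(n/b) = (a/b^3)·f(n) with a/b^3 = 4^-2 < 1). Case 3: M(n) = Θ(f(n)) = Θ(n^3).

Case 3: M(n) = Θ(n^3)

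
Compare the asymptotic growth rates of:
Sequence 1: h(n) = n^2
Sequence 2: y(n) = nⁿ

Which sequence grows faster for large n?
Comparing growth rates:
Growth-rate hierarchy: log n ≺ any polynomial ≺ any exponential cⁿ (c>1) ≺ n! ≺ nⁿ.
super-exponential nⁿ dominates polynomial degree 2 asymptotically.

y(n) grows faster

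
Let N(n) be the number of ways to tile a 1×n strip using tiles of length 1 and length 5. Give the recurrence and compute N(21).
Condition on the last tile: it has length 1 (leaving a 1×(n-1) strip) or length 5 (leaving a 1×(n-5) strip), so N(n) = N(n-1) + N(n-5) (order-5 linear recurrence).
For 0 ≤ i < 5 only unit tiles fit, so N(i) = 1.
Iterating the recurrence: N(5) = 2, N(6) = 3, N(7) = 4, N(8) = 5, N(9) = 6, N(10) = 8, N(11) = 11, N(12) = 15, N(13) = 20, N(14) = 26, N(15) = 34, N(16) = 45, N(17) = 60, N(18) = 80, N(19) = 106, N(20) = 140, N(21) = 185.

N(n) = N(n-1) + N(n-5), with N(i) = 1 for 0 ≤ i < 5; N(21) = 185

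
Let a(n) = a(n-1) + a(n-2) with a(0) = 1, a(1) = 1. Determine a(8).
Computing the sequence terms:
1, 1, 2, 3, 5, 8, 13, 21, 34

34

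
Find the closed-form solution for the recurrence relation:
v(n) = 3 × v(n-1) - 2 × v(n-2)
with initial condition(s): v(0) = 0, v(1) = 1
Recurrence: v(n) = 3 × v(n-1) - 2 × v(n-2), initial: v(0) = 0, v(1) = 1.
Characteristic equation: r² - 3r + 2 = 0, which factors as (r - 2)(r - 1) = 0, so r = 2, 1. General solution v(n) = A·2ⁿ + B·1ⁿ. From v(0) = 0: A + B = 0. From v(1) = 1: 2A + 1B = 1. Solving gives A = 1, B = -1.

v(n) = 2ⁿ - 1ⁿ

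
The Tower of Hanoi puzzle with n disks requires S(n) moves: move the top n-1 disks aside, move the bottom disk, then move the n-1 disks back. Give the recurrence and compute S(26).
Moving n disks = move the top n-1 disks aside (S(n-1) moves) + move the largest disk (1 move) + move the n-1 disks back on top (S(n-1) moves), so S(n) = 2S(n-1) + 1, with S(1) = 1 (a single disk takes one move).
First terms: 1, 3, 7, 15, 31, 63, … — each is one less than a power of 2. Indeed S(n) + 1 = 2(S(n-1) + 1) with S(1) + 1 = 2, so S(n) + 1 = 2ⁿ and S(n) = 2ⁿ - 1.
Hence S(26) = 2^26 - 1 = 67108864 - 1 = 67108863.

S(n) = 2S(n-1) + 1, S(1) = 1; S(26) = 67108863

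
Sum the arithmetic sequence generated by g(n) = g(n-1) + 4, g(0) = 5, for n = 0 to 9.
Computing the sequence terms: 5, 9, 13, 17, 21, 25, 29, 33, 37, 41
Adding these values together:

230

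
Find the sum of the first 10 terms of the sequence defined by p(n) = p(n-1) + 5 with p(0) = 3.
Computing the sequence terms: 3, 8, 13, 18, 23, 28, 33, 38, 43, 48
Adding these values together:

255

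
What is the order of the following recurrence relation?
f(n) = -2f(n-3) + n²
The order is the largest lag k for which f(n-k) appears. Here the deepest term is f(n-3) (the n² term is non-homogeneous and does not affect the order), so the order is 3.

Order 3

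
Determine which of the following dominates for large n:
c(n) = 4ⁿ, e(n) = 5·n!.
Comparing growth rates:
Growth-rate hierarchy: log n ≺ any polynomial ≺ any exponential cⁿ (c>1) ≺ n! ≺ nⁿ.
factorial dominates exponential base 4 asymptotically.

e(n) grows faster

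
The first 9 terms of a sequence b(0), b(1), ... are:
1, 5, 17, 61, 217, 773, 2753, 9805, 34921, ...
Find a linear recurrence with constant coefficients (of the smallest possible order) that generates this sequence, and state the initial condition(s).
Look for the lowest-order linear relation among consecutive terms.
Observation: b(n) - 3·b(n-1) - (2)·b(n-2) = 0 holds for the shown terms, and no order-1 relation b(n) = α·b(n-1) + β fits.
Check at n=3: 3·17 + (2)·5 = 61. ✓

b(n) = 3b(n-1) + 2b(n-2), b(0) = 1, b(1) = 5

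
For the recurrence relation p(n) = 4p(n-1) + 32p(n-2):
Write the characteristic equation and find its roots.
Substitute p(n) = rⁿ and divide through by rⁿ⁻²: r² - 4r - 32 = 0
Factor: (r - 8)(r + 4) = 0, so r = 8, -4.
General solution: p(n) = A·8ⁿ + B·(-4)ⁿ

Characteristic: r² - 4r - 32 = 0, Roots: r = 8, -4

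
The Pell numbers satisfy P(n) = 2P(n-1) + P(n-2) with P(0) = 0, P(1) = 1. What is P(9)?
Computing the sequence terms:
0, 1, 2, 5, 12, 29, 70, 169, 408, 985

985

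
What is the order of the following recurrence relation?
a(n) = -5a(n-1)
The order is the largest lag k for which a(n-k) appears. Here the deepest term is a(n-1), so the order is 1.

Order 1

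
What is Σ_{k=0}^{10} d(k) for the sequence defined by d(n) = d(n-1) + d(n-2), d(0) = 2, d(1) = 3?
Computing the sequence terms: 2, 3, 5, 8, 13, 21, 34, 55, 89, 144, 233
Adding these values together:

607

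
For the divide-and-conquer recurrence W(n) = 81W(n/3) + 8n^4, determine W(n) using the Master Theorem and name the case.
Master Theorem template: W(n) = a·W(n/b) + f(n).
Here: a=81, b=3, f(n)=8n^4
Compute log_b(a) = log_3(81) = 4.
f(n) = 8n^4 = Θ(n^4). Case 2: W(n) = Θ(n^4 log n).

Case 2: W(n) = Θ(n^4 log n)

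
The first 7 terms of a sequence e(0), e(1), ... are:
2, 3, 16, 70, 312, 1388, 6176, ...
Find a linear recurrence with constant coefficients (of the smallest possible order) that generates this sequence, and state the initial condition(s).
Look for the lowest-order linear relation among consecutive terms.
Observation: e(n) - 4·e(n-1) - (2)·e(n-2) = 0 holds for the shown terms, and no order-1 relation e(n) = α·e(n-1) + β fits.
Check at n=3: 4·16 + (2)·3 = 70. ✓

e(n) = 4e(n-1) + 2e(n-2), e(0) = 2, e(1) = 3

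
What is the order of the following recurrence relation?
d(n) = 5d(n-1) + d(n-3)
The order is the largest lag k for which d(n-k) appears. Here the deepest term is d(n-3), so the order is 3.

Order 3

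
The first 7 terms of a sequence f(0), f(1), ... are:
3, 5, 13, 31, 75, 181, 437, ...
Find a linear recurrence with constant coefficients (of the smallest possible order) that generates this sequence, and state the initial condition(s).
Look for the lowest-order linear relation among consecutive terms.
Observation: f(n) - 2·f(n-1) - (1)·f(n-2) = 0 holds for the shown terms, and no order-1 relation f(n) = α·f(n-1) + β fits.
Check at n=3: 2·13 + (1)·5 = 31. ✓

f(n) = 2f(n-1) + f(n-2), f(0) = 3, f(1) = 5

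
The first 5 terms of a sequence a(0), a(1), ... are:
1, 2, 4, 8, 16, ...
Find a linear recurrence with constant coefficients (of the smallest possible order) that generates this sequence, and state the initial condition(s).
Look for the lowest-order linear relation among consecutive terms.
Observation: each term is 2× the previous.
Check at n=2: 2·2 = 4. ✓

a(n) = 2 × a(n-1), a(0) = 1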